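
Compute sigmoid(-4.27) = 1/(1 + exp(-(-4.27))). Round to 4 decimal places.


exp(4.2700) = 71.5216.
1 + exp(-z) = 72.5216.
sigmoid = 1/72.5216 = 0.0138.

0.0138


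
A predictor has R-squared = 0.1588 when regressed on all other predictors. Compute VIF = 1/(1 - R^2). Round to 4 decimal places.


Denominator: 1 - 0.1588 = 0.8412.
VIF = 1 / 0.8412 = 1.1888.

1.1888


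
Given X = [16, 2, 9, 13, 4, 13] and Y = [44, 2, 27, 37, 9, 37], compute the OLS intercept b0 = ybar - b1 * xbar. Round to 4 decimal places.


The slope is b1 = 3.0423.
Sample means are xbar = 9.5000 and ybar = 26.0000.
Intercept: b0 = 26.0000 - (3.0423)(9.5000) = -2.9023.

-2.9023


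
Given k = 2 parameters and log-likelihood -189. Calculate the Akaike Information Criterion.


Compute:
2k = 2*2 = 4.
-2*loglik = -2*(-189) = 378.
AIC = 4 + 378 = 382.

382


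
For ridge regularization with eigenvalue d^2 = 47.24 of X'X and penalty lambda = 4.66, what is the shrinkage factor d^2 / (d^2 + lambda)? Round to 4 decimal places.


d^2 + lambda = 47.24 + 4.66 = 51.9000.
Shrinkage factor = 47.24/51.9000 = 0.9102.

0.9102


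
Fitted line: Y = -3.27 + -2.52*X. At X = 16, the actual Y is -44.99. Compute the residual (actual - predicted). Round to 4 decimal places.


Compute yhat = -3.27 + (-2.52)(16) = -43.5900.
Residual = actual - predicted = -44.99 - -43.5900 = -1.4000.

-1.4000


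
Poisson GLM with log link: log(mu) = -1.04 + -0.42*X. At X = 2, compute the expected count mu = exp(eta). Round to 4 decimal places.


Linear predictor: eta = -1.04 + (-0.42)(2) = -1.8800.
Expected count: mu = exp(-1.8800) = 0.1526.

0.1526


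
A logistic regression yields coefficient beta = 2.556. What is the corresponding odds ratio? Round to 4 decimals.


The odds ratio is computed as:
OR = e^(2.556) = 12.8842.

12.8842


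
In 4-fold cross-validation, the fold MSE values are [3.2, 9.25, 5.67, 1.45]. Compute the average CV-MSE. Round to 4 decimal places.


Add all fold MSEs: 19.5700.
Divide by k = 4: 19.5700/4 = 4.8925.

4.8925


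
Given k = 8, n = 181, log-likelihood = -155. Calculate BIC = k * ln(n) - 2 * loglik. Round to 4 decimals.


ln(181) = 5.198497.
k * ln(n) = 8 * 5.198497 = 41.587976.
-2L = 310.
BIC = 41.587976 + 310 = 351.587976, which rounds to 351.5880.

351.5880


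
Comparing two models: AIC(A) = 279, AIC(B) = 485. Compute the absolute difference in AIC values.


|AIC_A - AIC_B| = |279 - 485| = 206.
Model A is preferred (lower AIC).

206


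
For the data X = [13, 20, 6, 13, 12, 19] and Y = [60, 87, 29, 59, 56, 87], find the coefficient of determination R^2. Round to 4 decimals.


The fitted line is Y = 4.1070 + 4.2573*X.
SSres = 10.6701, SStot = 2382.0000.
R^2 = 1 - SSres/SStot = 0.9955.

0.9955


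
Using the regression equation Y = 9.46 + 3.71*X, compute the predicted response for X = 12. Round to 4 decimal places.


Plug X = 12 into Y = 9.46 + 3.71*X:
Y = 9.46 + 44.5200 = 53.9800.

53.9800


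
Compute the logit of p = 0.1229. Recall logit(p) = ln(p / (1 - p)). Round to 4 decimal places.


1 - p = 0.8771.
p/(1-p) = 0.1401.
logit = ln(0.1401) = -1.9652.

-1.9652


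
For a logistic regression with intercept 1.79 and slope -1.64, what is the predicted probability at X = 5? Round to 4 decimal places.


z = 1.79 + -1.64 * 5 = -6.4100.
Sigmoid: P = 1 / (1 + exp(6.4100)) = 0.0016.

0.0016


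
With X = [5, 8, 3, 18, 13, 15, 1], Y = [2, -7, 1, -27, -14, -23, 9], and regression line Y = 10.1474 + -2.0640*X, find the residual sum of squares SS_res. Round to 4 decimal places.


Predicted values from Y = 10.1474 + -2.0640*X.
Residuals: [2.1726, -0.6354, -2.9554, 0.0046, 2.6846, -2.1874, 0.9166].
SSres = 26.6903.

26.6903


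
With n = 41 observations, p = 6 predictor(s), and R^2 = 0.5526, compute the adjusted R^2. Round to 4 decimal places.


Adjusted R^2 = 1 - (1 - R^2) * (n-1)/(n-p-1).
(1 - R^2) = 0.4474.
(n-1)/(n-p-1) = 40/34.
(1 - R^2) * (n-1) = 0.4474 * 40 = 17.8960.
Divide by (n-p-1): 17.8960 / 34 = 0.5264.
Adj R^2 = 1 - 0.5264 = 0.4736.

0.4736


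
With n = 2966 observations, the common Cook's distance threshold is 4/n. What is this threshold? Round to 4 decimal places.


Cook's distance cutoff = 4/n = 4/2966.
= 0.0013.

0.0013


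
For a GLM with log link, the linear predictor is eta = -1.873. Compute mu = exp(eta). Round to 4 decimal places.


The inverse log link gives:
mu = exp(-1.873) = 0.1537.

0.1537


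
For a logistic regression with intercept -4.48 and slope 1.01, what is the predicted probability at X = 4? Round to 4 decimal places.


Linear predictor: z = -4.48 + 1.01 * 4 = -0.4400.
P = 1/(1 + exp(0.4400)) = 1/(1 + 1.5527) = 0.3917.

0.3917


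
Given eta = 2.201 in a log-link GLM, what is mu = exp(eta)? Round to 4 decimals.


Apply the inverse link:
mu = e^2.201 = 9.0340.

9.0340


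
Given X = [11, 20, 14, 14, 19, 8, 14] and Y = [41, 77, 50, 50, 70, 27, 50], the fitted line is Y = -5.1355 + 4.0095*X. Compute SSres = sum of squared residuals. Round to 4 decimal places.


Predicted values from Y = -5.1355 + 4.0095*X.
Residuals: [2.0310, 1.9455, -0.9975, -0.9975, -1.0450, 0.0595, -0.9975].
SSres = 11.9905.

11.9905


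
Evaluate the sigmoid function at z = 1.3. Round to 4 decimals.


Compute exp(-1.3000) = 0.2725.
Sigmoid = 1 / (1 + 0.2725) = 1 / 1.2725 = 0.7858.

0.7858


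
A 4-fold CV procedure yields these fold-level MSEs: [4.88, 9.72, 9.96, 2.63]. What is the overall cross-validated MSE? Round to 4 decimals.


Total MSE across folds = 27.1900.
CV-MSE = 27.1900/4 = 6.7975.

6.7975


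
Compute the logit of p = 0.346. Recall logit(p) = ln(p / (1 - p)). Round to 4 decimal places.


1 - p = 0.654.
p/(1-p) = 0.5291.
logit = ln(0.5291) = -0.6367.

-0.6367


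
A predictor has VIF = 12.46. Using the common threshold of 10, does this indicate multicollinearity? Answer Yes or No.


The threshold is 10.
VIF = 12.46 is >= 10.
Multicollinearity indication: Yes.

Yes


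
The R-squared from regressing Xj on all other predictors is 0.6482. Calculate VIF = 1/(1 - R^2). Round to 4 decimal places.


VIF = 1 / (1 - 0.6482).
= 1 / 0.3518 = 2.8425.

2.8425


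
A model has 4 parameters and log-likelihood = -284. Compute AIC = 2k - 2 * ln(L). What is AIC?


AIC = 2k - 2*loglik = 2(4) - 2(-284).
= 8 + 568 = 576.

576


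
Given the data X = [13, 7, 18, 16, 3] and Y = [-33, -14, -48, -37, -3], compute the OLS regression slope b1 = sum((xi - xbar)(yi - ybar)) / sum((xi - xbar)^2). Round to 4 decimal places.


First compute the means: xbar = 11.4000, ybar = -27.0000.
Then S_xx = sum((xi - xbar)^2) = 157.2000.
S_xy = sum((xi - xbar)(yi - ybar)) = -453.0000.
b1 = S_xy / S_xx = -453.0000 / 157.2000 = -2.8817.

-2.8817


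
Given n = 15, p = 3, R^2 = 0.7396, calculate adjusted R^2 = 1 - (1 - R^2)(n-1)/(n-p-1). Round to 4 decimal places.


Plug in: Adj R^2 = 1 - (1 - 0.7396) * 14/11.
= 1 - 0.2604 * 14/11
= 1 - 3.6456 / 11
= 1 - 0.3314 = 0.6686.

0.6686


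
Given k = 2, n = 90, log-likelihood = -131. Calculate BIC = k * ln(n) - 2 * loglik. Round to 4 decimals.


Compute k*ln(n) = 2*ln(90) = 2*4.499810 = 8.999620.
Then -2*loglik = 262.
BIC = 8.999620 + 262 = 270.999620, which rounds to 270.9996.

270.9996


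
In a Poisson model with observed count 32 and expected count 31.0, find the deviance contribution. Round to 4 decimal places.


Compute y*ln(y/mu) = 32*ln(32/31.0) = 32*0.031749 = 1.015968.
y - mu = 1.0.
D = 2*(1.015968 - (1.0)) = 0.031936, which rounds to 0.0319.

0.0319


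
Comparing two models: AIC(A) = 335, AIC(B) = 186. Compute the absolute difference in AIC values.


|AIC_A - AIC_B| = |335 - 186| = 149.
Model B is preferred (lower AIC).

149


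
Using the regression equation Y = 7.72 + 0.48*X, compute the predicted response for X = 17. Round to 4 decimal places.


Substitute X = 17 into the equation:
Y = 7.72 + 0.48 * 17 = 7.72 + 8.1600 = 15.8800.

15.8800


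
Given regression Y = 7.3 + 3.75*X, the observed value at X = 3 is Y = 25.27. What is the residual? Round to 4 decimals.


Fitted value at X = 3 is yhat = 7.3 + 3.75*3 = 18.5500.
Residual = 25.27 - 18.5500 = 6.7200.

6.7200


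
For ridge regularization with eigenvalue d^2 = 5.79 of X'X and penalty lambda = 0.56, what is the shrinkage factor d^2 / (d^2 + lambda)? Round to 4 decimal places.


Compute the denominator: 5.79 + 0.56 = 6.3500.
Shrinkage factor = 5.79 / 6.3500 = 0.9118.

0.9118


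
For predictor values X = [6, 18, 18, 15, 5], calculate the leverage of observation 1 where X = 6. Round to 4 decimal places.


n = 5, xbar = 12.4000.
SXX = sum((xi - xbar)^2) = 165.2000.
h = 1/5 + (6 - 12.4000)^2 / 165.2000 = 0.4479.

0.4479


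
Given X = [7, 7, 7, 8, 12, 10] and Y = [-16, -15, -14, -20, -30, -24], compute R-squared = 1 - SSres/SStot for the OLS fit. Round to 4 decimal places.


The fitted line is Y = 5.2713 + -2.9535*X.
SSres = 5.2868, SStot = 192.8333.
R^2 = 1 - SSres/SStot = 0.9726.

0.9726


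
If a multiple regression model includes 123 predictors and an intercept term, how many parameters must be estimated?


Including the intercept, the model has 123 predictor coefficients + 1 intercept.
Total = 124.

124


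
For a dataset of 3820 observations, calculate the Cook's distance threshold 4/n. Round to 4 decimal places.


The threshold is 4/n.
4/3820 = 0.0010.

0.0010


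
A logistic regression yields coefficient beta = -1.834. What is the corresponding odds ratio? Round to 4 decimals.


The odds ratio is computed as:
OR = e^(-1.834) = 0.1598.

0.1598


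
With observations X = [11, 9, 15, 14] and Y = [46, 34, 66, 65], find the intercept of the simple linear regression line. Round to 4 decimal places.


First find the slope: b1 = 5.5934.
Means: xbar = 12.2500, ybar = 52.7500.
b0 = ybar - b1 * xbar = 52.7500 - 5.5934 * 12.2500 = -15.7692.

-15.7692


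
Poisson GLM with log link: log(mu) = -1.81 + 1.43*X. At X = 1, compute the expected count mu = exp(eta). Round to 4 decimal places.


Compute eta = -1.81 + 1.43 * 1 = -0.3800.
Apply inverse link: mu = e^-0.3800 = 0.6839.

0.6839


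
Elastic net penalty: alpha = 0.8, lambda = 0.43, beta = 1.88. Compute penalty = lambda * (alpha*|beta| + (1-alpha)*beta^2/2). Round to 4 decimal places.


alpha * |beta| = 0.8 * 1.88 = 1.5040.
(1-alpha) * beta^2/2 = 0.2 * 3.5344/2 = 0.3534.
Total = 0.43 * (1.5040 + 0.3534) = 0.7987.

0.7987


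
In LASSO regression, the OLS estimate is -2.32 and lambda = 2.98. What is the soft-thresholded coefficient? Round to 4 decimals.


Absolute value: |-2.32| = 2.32.
Compare to lambda = 2.98.
Since |beta| <= lambda, the coefficient is set to 0.

0.0000


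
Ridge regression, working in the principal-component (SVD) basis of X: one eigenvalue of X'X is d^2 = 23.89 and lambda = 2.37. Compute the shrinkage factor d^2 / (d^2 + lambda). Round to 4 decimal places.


Compute the denominator: 23.89 + 2.37 = 26.2600.
Shrinkage factor = 23.89 / 26.2600 = 0.9097.

0.9097


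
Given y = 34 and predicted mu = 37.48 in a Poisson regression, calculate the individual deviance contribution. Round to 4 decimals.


Compute y*ln(y/mu) = 34*ln(34/37.48) = 34*-0.097447 = -3.313198.
y - mu = -3.48.
D = 2*(-3.313198 - (-3.48)) = 0.333604, which rounds to 0.3336.

0.3336


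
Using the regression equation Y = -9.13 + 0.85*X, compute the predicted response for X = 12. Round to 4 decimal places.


Predicted value:
Y = -9.13 + (0.85)(12) = -9.13 + 10.2000 = 1.0700.

1.0700


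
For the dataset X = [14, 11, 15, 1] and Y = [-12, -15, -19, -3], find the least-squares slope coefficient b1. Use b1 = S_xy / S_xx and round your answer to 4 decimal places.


First compute the means: xbar = 10.2500, ybar = -12.2500.
Then S_xx = sum((xi - xbar)^2) = 122.7500.
S_xy = sum((xi - xbar)(yi - ybar)) = -118.7500.
b1 = S_xy / S_xx = -118.7500 / 122.7500 = -0.9674.

-0.9674


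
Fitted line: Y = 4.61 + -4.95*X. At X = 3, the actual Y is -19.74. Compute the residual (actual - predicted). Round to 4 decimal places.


Compute yhat = 4.61 + (-4.95)(3) = -10.2400.
Residual = actual - predicted = -19.74 - -10.2400 = -9.5000.

-9.5000


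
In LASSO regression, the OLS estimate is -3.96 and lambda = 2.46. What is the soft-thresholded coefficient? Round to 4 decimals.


Check: |-3.96| = 3.96 vs lambda = 2.46.
Since |beta| > lambda, coefficient = sign(beta)*(|beta| - lambda) = -1.5000.
Soft-thresholded coefficient = -1.5000.

-1.5000


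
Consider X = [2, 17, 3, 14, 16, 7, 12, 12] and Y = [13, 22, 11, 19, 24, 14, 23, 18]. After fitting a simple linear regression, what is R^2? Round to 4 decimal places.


After computing the OLS fit (b0=9.9212, b1=0.7787):
SSres = 28.6156, SStot = 168.0000.
R^2 = 1 - 28.6156/168.0000 = 0.8297.

0.8297


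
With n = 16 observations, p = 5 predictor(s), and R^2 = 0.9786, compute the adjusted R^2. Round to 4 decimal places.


Using the formula:
(1 - 0.9786) = 0.0214.
Multiply by 15/10: 0.0214 * 15 = 0.3210, then 0.3210 / 10 = 0.0321.
Adj R^2 = 1 - 0.0321 = 0.9679.

0.9679


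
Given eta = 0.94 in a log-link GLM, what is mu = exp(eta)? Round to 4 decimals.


mu = exp(eta) = exp(0.94).
= 2.5600.

2.5600


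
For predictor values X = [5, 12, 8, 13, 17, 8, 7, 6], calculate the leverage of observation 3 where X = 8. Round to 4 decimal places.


Mean of X: xbar = 9.5000.
SXX = 118.0000.
For X = 8: h = 1/8 + (8 - 9.5000)^2/118.0000 = 0.1441.

0.1441


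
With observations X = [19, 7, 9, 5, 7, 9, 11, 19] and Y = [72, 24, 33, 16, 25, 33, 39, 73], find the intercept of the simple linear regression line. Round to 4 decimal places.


First find the slope: b1 = 4.0037.
Means: xbar = 10.7500, ybar = 39.3750.
b0 = ybar - b1 * xbar = 39.3750 - 4.0037 * 10.7500 = -3.6646.

-3.6646


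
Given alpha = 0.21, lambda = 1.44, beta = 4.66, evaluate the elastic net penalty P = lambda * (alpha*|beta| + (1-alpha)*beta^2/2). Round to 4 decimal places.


L1 component = 0.21 * |4.66| = 0.9786.
L2 component = 0.79 * 4.66^2 / 2 = 8.5777.
Penalty = 1.44 * (0.9786 + 8.5777) = 1.44 * 9.5563 = 13.7610.

13.7610


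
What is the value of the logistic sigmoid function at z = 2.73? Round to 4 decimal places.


exp(-2.7300) = 0.0652.
1 + exp(-z) = 1.0652.
sigmoid = 1/1.0652 = 0.9388.

0.9388


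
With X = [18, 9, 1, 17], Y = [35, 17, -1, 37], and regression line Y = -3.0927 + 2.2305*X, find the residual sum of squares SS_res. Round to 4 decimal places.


Compute predicted values, then residuals = yi - yhat_i.
Residuals: [-2.0563, 0.0182, -0.1378, 2.1742].
SSres = sum(residual^2) = 8.9748.

8.9748


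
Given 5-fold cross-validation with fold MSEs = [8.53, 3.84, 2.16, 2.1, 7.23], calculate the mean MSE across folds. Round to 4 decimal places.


Total MSE across folds = 23.8600.
CV-MSE = 23.8600/5 = 4.7720.

4.7720


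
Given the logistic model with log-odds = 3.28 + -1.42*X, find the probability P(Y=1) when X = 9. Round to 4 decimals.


Linear predictor: z = 3.28 + -1.42 * 9 = -9.5000.
P = 1/(1 + exp(9.5000)) = 1/(1 + 13359.7268) = 0.0001.

0.0001


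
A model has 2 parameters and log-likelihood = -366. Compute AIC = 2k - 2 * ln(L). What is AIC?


AIC = 2*2 - 2*(-366).
= 4 + 732 = 736.

736


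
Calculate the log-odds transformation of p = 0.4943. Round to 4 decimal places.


1 - p = 0.5057.
p/(1-p) = 0.9775.
logit = ln(0.9775) = -0.0228.

-0.0228


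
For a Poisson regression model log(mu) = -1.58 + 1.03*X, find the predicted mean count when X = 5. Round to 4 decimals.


Linear predictor: eta = -1.58 + (1.03)(5) = 3.5700.
Expected count: mu = exp(3.5700) = 35.5166.

35.5166


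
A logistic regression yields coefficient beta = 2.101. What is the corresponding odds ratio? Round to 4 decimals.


The odds ratio is computed as:
OR = e^(2.101) = 8.1743.

8.1743


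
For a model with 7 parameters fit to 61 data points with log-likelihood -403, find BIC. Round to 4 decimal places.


Compute k*ln(n) = 7*ln(61) = 7*4.110874 = 28.776118.
Then -2*loglik = 806.
BIC = 28.776118 + 806 = 834.776118, which rounds to 834.7761.

834.7761


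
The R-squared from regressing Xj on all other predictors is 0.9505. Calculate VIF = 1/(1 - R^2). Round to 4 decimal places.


VIF = 1 / (1 - 0.9505).
= 1 / 0.0495 = 20.2020.

20.2020


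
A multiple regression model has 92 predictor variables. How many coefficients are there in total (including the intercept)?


Each predictor gets one coefficient, plus one intercept.
Total parameters = 92 + 1 = 93.

93


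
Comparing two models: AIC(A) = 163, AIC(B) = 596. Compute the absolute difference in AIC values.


Compute |163 - 596| = 433.
Model A has the smaller AIC.

433


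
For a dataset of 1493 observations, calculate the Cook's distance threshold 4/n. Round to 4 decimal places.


Cook's distance cutoff = 4/n = 4/1493.
= 0.0027.

0.0027


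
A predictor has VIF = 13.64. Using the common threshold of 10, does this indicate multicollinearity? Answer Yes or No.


Compare VIF = 13.64 to the threshold of 10.
13.64 >= 10, so the answer is Yes.

Yes


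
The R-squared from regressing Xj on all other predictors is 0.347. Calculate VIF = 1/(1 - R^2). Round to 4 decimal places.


Denominator: 1 - 0.347 = 0.653.
VIF = 1 / 0.653 = 1.5314.

1.5314


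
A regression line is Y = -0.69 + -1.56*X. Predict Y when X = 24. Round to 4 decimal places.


Plug X = 24 into Y = -0.69 + -1.56*X:
Y = -0.69 + -37.4400 = -38.1300.

-38.1300


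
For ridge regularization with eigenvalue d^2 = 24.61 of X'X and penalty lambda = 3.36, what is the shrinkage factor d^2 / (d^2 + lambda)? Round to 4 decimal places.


d^2 + lambda = 24.61 + 3.36 = 27.9700.
Shrinkage factor = 24.61/27.9700 = 0.8799.

0.8799


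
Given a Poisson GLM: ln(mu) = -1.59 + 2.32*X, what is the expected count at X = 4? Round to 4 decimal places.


eta = -1.59 + 2.32 * 4 = 7.6900.
mu = exp(7.6900) = 2186.3746.

2186.3746


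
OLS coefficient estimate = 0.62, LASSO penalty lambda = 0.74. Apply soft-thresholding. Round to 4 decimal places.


|beta_OLS| = 0.62.
lambda = 0.74.
Since |beta| <= lambda, the coefficient is set to 0.
Result = 0.0000.

0.0000


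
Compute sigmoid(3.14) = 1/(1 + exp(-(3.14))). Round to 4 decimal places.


First, exp(-3.1400) = 0.0433.
Then sigma(z) = 1/(1 + 0.0433) = 0.9585.

0.9585


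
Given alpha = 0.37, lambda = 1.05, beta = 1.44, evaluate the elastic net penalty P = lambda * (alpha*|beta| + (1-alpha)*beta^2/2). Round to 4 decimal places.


L1 component = 0.37 * |1.44| = 0.5328.
L2 component = 0.63 * 1.44^2 / 2 = 0.6532.
Penalty = 1.05 * (0.5328 + 0.6532) = 1.05 * 1.1860 = 1.2453.

1.2453


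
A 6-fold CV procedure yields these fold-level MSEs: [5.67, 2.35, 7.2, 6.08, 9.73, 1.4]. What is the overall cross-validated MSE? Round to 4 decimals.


Sum of fold MSEs = 32.4300.
Average = 32.4300 / 6 = 5.4050.

5.4050


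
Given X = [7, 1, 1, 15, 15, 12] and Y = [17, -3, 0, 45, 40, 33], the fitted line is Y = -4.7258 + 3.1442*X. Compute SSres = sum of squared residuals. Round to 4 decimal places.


Predicted values from Y = -4.7258 + 3.1442*X.
Residuals: [-0.2836, -1.4184, 1.5816, 2.5628, -2.4372, -0.0046].
SSres = 17.1017.

17.1017


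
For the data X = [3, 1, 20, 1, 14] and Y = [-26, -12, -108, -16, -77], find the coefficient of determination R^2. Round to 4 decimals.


The fitted line is Y = -9.6810 + -4.8871*X.
SSres = 12.9373, SStot = 7244.8000.
R^2 = 1 - SSres/SStot = 0.9982.

0.9982


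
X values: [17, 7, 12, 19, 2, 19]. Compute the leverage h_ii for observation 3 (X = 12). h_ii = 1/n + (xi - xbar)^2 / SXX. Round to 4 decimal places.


Compute xbar = 12.6667 with n = 6 observations.
SXX = 245.3333.
Leverage = 1/6 + (12 - 12.6667)^2/245.3333 = 0.1685.

0.1685


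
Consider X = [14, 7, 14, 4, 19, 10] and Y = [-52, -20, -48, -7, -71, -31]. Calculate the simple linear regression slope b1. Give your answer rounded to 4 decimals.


The sample means are xbar = 11.3333 and ybar = -38.1667.
Compute S_xx = 147.3333 and S_xy = -631.6667.
Slope b1 = S_xy / S_xx = -631.6667 / 147.3333 = -4.2873.

-4.2873


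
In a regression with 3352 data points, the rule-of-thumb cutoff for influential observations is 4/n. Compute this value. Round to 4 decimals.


Cook's distance cutoff = 4/n = 4/3352.
= 0.0012.

0.0012


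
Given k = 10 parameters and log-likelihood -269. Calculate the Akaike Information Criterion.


Compute:
2k = 2*10 = 20.
-2*loglik = -2*(-269) = 538.
AIC = 20 + 538 = 558.

558


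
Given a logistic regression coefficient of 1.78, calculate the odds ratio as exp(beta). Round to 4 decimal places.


Odds ratio = exp(beta) = exp(1.78).
= 5.9299.

5.9299


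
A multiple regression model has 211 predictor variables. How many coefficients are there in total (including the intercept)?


Each predictor gets one coefficient, plus one intercept.
Total parameters = 211 + 1 = 212.

212


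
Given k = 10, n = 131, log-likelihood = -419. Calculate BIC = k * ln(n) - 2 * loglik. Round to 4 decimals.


ln(131) = 4.875197.
k * ln(n) = 10 * 4.875197 = 48.751970.
-2L = 838.
BIC = 48.751970 + 838 = 886.751970, which rounds to 886.7520.

886.7520


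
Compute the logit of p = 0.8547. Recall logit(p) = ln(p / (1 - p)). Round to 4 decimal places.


The odds are p/(1-p) = 0.8547 / 0.1453 = 5.8823.
logit(p) = ln(5.8823) = 1.7719.

1.7719


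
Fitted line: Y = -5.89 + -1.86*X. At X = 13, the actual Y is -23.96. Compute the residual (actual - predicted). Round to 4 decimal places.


Predicted = -5.89 + -1.86 * 13 = -30.0700.
Residual = -23.96 - -30.0700 = 6.1100.

6.1100


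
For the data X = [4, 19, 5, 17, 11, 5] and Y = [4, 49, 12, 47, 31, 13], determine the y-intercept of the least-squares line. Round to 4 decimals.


First find the slope: b1 = 2.8870.
Means: xbar = 10.1667, ybar = 26.0000.
b0 = ybar - b1 * xbar = 26.0000 - 2.8870 * 10.1667 = -3.3513.

-3.3513


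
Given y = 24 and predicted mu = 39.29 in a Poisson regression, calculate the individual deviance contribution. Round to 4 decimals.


Compute y*ln(y/mu) = 24*ln(24/39.29) = 24*-0.492916 = -11.829984.
y - mu = -15.29.
D = 2*(-11.829984 - (-15.29)) = 6.920032, which rounds to 6.9200.

6.9200


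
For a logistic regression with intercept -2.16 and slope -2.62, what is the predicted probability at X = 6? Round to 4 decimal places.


Compute z = -2.16 + (-2.62)(6) = -17.8800.
exp(-z) = 58235168.5021.
P = 1/(1 + 58235168.5021) = 0.0000.

0.0000


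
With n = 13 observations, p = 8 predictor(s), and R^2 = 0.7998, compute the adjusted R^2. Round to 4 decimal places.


Using the formula:
(1 - 0.7998) = 0.2002.
Multiply by 12/4: 0.2002 * 12 = 2.4024, then 2.4024 / 4 = 0.6006.
Adj R^2 = 1 - 0.6006 = 0.3994.

0.3994


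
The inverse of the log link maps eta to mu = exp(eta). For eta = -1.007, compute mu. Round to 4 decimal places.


mu = exp(eta) = exp(-1.007).
= 0.3653.

0.3653


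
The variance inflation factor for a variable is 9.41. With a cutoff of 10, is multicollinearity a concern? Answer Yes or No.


Compare VIF = 9.41 to the threshold of 10.
9.41 < 10, so the answer is No.

No


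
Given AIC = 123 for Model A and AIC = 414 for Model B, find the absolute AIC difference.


Compute |123 - 414| = 291.
Model A has the smaller AIC.

291


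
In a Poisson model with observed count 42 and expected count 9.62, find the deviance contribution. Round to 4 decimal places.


Compute y*ln(y/mu) = 42*ln(42/9.62) = 42*1.473825 = 61.900650.
y - mu = 32.38.
D = 2*(61.900650 - (32.38)) = 59.041300, which rounds to 59.0413.

59.0413


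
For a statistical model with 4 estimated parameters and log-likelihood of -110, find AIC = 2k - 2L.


AIC = 2*4 - 2*(-110).
= 8 + 220 = 228.

228


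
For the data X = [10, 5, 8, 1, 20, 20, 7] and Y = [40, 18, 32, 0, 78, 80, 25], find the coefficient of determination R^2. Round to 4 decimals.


The fitted line is Y = -2.7348 + 4.1147*X.
SSres = 11.5197, SStot = 5410.0000.
R^2 = 1 - SSres/SStot = 0.9979.

0.9979


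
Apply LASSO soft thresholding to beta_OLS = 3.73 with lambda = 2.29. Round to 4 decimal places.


Check: |3.73| = 3.73 vs lambda = 2.29.
Since |beta| > lambda, coefficient = sign(beta)*(|beta| - lambda) = 1.4400.
Soft-thresholded coefficient = 1.4400.

1.4400


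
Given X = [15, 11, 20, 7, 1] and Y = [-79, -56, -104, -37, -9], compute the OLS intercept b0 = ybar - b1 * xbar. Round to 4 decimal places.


Compute b1 = -5.0329 from the OLS formula.
With xbar = 10.8000 and ybar = -57.0000, the intercept is:
b0 = -57.0000 - -5.0329 * 10.8000 = -2.6447.

-2.6447


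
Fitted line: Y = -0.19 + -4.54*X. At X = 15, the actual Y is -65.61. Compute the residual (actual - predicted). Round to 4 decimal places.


Fitted value at X = 15 is yhat = -0.19 + -4.54*15 = -68.2900.
Residual = -65.61 - -68.2900 = 2.6800.

2.6800


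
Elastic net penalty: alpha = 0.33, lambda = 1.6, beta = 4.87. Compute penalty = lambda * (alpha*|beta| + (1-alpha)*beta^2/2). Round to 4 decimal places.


Compute:
L1 = 0.33 * 4.87 = 1.6071.
L2 = 0.67 * 4.87^2 / 2 = 7.9452.
Penalty = 1.6 * (1.6071 + 7.9452) = 15.2836.

15.2836


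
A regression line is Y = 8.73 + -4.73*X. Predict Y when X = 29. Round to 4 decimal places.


Predicted value:
Y = 8.73 + (-4.73)(29) = 8.73 + -137.1700 = -128.4400.

-128.4400


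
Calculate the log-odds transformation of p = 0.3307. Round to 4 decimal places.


1 - p = 0.6693.
p/(1-p) = 0.4941.
logit = ln(0.4941) = -0.7050.

-0.7050


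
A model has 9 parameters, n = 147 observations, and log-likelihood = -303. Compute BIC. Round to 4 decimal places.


Compute k*ln(n) = 9*ln(147) = 9*4.990433 = 44.913897.
Then -2*loglik = 606.
BIC = 44.913897 + 606 = 650.913897, which rounds to 650.9139.

650.9139


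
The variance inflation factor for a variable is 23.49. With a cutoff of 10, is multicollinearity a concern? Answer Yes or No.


Check: VIF = 23.49 vs threshold = 10.
Since 23.49 >= 10, the answer is Yes.

Yes


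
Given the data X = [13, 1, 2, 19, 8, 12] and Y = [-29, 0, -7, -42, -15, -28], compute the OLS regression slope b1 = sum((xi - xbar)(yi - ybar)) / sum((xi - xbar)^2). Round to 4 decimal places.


First compute the means: xbar = 9.1667, ybar = -20.1667.
Then S_xx = sum((xi - xbar)^2) = 238.8333.
S_xy = sum((xi - xbar)(yi - ybar)) = -535.8333.
b1 = S_xy / S_xx = -535.8333 / 238.8333 = -2.2435.

-2.2435


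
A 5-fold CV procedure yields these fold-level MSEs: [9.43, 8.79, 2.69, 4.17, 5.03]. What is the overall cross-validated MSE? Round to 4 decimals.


Add all fold MSEs: 30.1100.
Divide by k = 5: 30.1100/5 = 6.0220.

6.0220


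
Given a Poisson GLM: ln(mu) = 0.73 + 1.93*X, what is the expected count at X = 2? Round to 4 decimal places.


Linear predictor: eta = 0.73 + (1.93)(2) = 4.5900.
Expected count: mu = exp(4.5900) = 98.4944.

98.4944


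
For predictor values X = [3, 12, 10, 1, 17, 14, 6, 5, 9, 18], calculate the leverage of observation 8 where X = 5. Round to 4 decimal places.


Mean of X: xbar = 9.5000.
SXX = 302.5000.
For X = 5: h = 1/10 + (5 - 9.5000)^2/302.5000 = 0.1669.

0.1669


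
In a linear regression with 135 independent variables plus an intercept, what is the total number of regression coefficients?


Including the intercept, the model has 135 predictor coefficients + 1 intercept.
Total = 136.

136


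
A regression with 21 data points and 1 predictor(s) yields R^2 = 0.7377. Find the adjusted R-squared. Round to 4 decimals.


Using the formula:
(1 - 0.7377) = 0.2623.
Multiply by 20/19: 0.2623 * 20 = 5.2460, then 5.2460 / 19 = 0.2761.
Adj R^2 = 1 - 0.2761 = 0.7239.

0.7239


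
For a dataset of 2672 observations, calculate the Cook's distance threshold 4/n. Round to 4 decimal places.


Using the rule of thumb:
Threshold = 4 / 2672 = 0.0015.

0.0015


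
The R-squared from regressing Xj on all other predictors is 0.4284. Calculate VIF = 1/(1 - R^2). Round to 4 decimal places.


Using VIF = 1/(1 - R^2_j):
1 - 0.4284 = 0.5716.
VIF = 1.7495.

1.7495


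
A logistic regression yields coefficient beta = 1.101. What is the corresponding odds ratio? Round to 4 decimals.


The odds ratio is computed as:
OR = e^(1.101) = 3.0072.

3.0072


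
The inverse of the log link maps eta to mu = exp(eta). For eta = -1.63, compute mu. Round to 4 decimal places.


Apply the inverse link:
mu = e^-1.63 = 0.1959.

0.1959


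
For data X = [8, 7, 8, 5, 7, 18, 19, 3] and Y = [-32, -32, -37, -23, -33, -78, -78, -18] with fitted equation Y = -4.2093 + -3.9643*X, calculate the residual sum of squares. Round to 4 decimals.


Compute predicted values, then residuals = yi - yhat_i.
Residuals: [3.9237, -0.0406, -1.0763, 1.0308, -1.0406, -2.4333, 1.5310, -1.8978].
SSres = sum(residual^2) = 30.5674.

30.5674


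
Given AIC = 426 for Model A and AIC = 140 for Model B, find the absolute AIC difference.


|AIC_A - AIC_B| = |426 - 140| = 286.
Model B is preferred (lower AIC).

286


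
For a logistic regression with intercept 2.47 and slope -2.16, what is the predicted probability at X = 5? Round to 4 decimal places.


z = 2.47 + -2.16 * 5 = -8.3300.
Sigmoid: P = 1 / (1 + exp(8.3300)) = 0.0002.

0.0002


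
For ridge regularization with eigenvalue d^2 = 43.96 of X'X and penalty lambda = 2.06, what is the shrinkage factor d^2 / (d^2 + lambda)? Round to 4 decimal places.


Denominator = d^2 + lambda = 43.96 + 2.06 = 46.0200.
Shrinkage = 43.96 / 46.0200 = 0.9552.

0.9552


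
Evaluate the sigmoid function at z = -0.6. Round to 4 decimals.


First, exp(0.6000) = 1.8221.
Then sigma(z) = 1/(1 + 1.8221) = 0.3543.

0.3543


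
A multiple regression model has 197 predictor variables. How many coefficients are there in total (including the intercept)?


Each predictor gets one coefficient, plus one intercept.
Total parameters = 197 + 1 = 198.

198


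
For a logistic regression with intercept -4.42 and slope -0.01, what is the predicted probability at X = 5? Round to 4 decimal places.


z = -4.42 + -0.01 * 5 = -4.4700.
Sigmoid: P = 1 / (1 + exp(4.4700)) = 0.0113.

0.0113


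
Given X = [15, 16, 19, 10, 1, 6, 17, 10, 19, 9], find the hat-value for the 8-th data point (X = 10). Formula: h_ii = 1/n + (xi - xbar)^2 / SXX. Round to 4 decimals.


Compute xbar = 12.2000 with n = 10 observations.
SXX = 321.6000.
Leverage = 1/10 + (10 - 12.2000)^2/321.6000 = 0.1150.

0.1150


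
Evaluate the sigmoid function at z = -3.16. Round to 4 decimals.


First, exp(3.1600) = 23.5706.
Then sigma(z) = 1/(1 + 23.5706) = 0.0407.

0.0407


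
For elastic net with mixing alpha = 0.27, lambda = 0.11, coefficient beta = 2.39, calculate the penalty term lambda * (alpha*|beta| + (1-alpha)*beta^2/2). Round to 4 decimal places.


alpha * |beta| = 0.27 * 2.39 = 0.6453.
(1-alpha) * beta^2/2 = 0.73 * 5.7121/2 = 2.0849.
Total = 0.11 * (0.6453 + 2.0849) = 0.3003.

0.3003


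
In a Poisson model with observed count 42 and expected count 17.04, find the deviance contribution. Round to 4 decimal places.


y/mu = 42/17.04 = 2.464789 (approx.), and ln(42/17.04) = 0.902106.
y * ln(y/mu) = 42 * 0.902106 = 37.888452.
y - mu = 24.96.
D = 2 * (37.888452 - 24.96) = 25.856904, which rounds to 25.8569.

25.8569


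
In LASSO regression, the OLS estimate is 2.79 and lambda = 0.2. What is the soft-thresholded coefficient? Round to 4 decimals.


Absolute value: |2.79| = 2.79.
Compare to lambda = 0.2.
Since |beta| > lambda, coefficient = sign(beta)*(|beta| - lambda) = 2.5900.

2.5900


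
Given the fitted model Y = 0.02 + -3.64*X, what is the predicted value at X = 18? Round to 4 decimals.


Substitute X = 18 into the equation:
Y = 0.02 + -3.64 * 18 = 0.02 + -65.5200 = -65.5000.

-65.5000


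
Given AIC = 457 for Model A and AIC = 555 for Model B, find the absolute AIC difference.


Compute |457 - 555| = 98.
Model A has the smaller AIC.

98


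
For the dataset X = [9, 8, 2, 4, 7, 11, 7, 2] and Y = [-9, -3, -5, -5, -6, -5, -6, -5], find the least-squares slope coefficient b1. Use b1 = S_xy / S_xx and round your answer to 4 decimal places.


The sample means are xbar = 6.2500 and ybar = -5.5000.
Compute S_xx = 75.5000 and S_xy = -9.0000.
Slope b1 = S_xy / S_xx = -9.0000 / 75.5000 = -0.1192.

-0.1192


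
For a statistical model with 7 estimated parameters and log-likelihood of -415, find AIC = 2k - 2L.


Compute:
2k = 2*7 = 14.
-2*loglik = -2*(-415) = 830.
AIC = 14 + 830 = 844.

844


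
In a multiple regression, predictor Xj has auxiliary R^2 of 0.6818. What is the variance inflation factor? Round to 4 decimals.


Denominator: 1 - 0.6818 = 0.3182.
VIF = 1 / 0.3182 = 3.1427.

3.1427


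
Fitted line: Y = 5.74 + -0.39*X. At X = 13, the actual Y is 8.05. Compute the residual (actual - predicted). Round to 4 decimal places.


Compute yhat = 5.74 + (-0.39)(13) = 0.6700.
Residual = actual - predicted = 8.05 - 0.6700 = 7.3800.

7.3800


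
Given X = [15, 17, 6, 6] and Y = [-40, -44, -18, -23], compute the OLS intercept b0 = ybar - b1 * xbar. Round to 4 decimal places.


The slope is b1 = -2.1471.
Sample means are xbar = 11.0000 and ybar = -31.2500.
Intercept: b0 = -31.2500 - (-2.1471)(11.0000) = -7.6324.

-7.6324


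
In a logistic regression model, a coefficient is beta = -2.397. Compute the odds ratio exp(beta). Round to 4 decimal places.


exp(-2.397) = 0.0910.
So the odds ratio is 0.0910.

0.0910


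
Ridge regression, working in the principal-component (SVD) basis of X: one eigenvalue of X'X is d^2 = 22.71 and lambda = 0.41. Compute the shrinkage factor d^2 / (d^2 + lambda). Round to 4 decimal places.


d^2 + lambda = 22.71 + 0.41 = 23.1200.
Shrinkage factor = 22.71/23.1200 = 0.9823.

0.9823


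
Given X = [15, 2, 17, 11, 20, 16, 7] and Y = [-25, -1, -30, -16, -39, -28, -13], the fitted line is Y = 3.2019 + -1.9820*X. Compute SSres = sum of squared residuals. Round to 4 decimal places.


Compute predicted values, then residuals = yi - yhat_i.
Residuals: [1.5281, -0.2379, 0.4921, 2.6001, -2.5619, 0.5101, -2.3279].
SSres = sum(residual^2) = 21.6370.

21.6370


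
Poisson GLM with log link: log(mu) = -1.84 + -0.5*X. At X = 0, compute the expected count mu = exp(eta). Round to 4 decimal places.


Compute eta = -1.84 + -0.5 * 0 = -1.8400.
Apply inverse link: mu = e^-1.8400 = 0.1588.

0.1588


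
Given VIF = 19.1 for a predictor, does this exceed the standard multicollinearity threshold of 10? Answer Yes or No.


Check: VIF = 19.1 vs threshold = 10.
Since 19.1 >= 10, the answer is Yes.

Yes


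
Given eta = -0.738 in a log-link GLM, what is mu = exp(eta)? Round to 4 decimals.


mu = exp(eta) = exp(-0.738).
= 0.4781.

0.4781


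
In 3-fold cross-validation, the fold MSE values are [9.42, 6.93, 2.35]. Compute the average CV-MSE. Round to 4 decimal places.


Sum of fold MSEs = 18.7000.
Average = 18.7000 / 3 = 6.2333.

6.2333


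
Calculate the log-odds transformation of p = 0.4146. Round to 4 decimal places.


Compute the odds: 0.4146/0.5854 = 0.7082.
Take the natural log: ln(0.7082) = -0.3450.

-0.3450


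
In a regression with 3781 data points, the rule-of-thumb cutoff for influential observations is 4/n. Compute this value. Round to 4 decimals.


The threshold is 4/n.
4/3781 = 0.0011.

0.0011


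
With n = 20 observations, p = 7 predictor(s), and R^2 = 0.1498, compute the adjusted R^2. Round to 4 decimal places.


Plug in: Adj R^2 = 1 - (1 - 0.1498) * 19/12.
= 1 - 0.8502 * 19/12
= 1 - 16.1538 / 12
= 1 - 1.3462 = -0.3462.

-0.3462


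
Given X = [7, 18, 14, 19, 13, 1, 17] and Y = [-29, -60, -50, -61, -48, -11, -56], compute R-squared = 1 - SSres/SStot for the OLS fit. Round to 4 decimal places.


Fit the OLS line: b0 = -9.2420, b1 = -2.8124.
SSres = 11.8002.
SStot = 2048.0000.
R^2 = 1 - 11.8002/2048.0000 = 0.9942.

0.9942


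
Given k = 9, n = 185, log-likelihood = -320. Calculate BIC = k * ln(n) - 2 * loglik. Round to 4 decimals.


ln(185) = 5.220356.
k * ln(n) = 9 * 5.220356 = 46.983204.
-2L = 640.
BIC = 46.983204 + 640 = 686.983204, which rounds to 686.9832.

686.9832


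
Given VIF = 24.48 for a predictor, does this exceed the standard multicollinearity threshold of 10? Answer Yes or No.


The threshold is 10.
VIF = 24.48 is >= 10.
Multicollinearity indication: Yes.

Yes


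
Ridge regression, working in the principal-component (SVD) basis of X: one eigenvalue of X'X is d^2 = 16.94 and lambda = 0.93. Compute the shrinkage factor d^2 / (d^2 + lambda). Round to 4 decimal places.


Denominator = d^2 + lambda = 16.94 + 0.93 = 17.8700.
Shrinkage = 16.94 / 17.8700 = 0.9480.

0.9480


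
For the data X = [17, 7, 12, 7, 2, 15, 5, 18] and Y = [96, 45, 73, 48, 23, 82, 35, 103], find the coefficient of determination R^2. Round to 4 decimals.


The fitted line is Y = 11.8674 + 4.9405*X.
SSres = 32.6223, SStot = 6082.8750.
R^2 = 1 - SSres/SStot = 0.9946.

0.9946


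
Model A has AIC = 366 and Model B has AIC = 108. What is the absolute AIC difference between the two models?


Absolute difference = |366 - 108| = 258.
The model with lower AIC (B) is preferred.

258


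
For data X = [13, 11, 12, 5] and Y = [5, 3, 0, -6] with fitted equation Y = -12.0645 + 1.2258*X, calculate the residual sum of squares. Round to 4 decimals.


Compute predicted values, then residuals = yi - yhat_i.
Residuals: [1.1291, 1.5807, -2.6451, -0.0645].
SSres = sum(residual^2) = 10.7742.

10.7742


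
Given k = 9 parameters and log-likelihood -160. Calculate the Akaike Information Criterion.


AIC = 2k - 2*loglik = 2(9) - 2(-160).
= 18 + 320 = 338.

338


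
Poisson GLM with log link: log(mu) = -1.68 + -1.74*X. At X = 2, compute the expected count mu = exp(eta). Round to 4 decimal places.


eta = -1.68 + -1.74 * 2 = -5.1600.
mu = exp(-5.1600) = 0.0057.

0.0057


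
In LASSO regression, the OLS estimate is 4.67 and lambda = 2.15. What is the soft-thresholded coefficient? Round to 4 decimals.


Absolute value: |4.67| = 4.67.
Compare to lambda = 2.15.
Since |beta| > lambda, coefficient = sign(beta)*(|beta| - lambda) = 2.5200.

2.5200


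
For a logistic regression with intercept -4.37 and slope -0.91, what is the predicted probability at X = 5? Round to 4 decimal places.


Compute z = -4.37 + (-0.91)(5) = -8.9200.
exp(-z) = 7480.0892.
P = 1/(1 + 7480.0892) = 0.0001.

0.0001


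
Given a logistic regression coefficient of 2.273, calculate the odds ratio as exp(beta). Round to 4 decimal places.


The odds ratio is computed as:
OR = e^(2.273) = 9.7085.

9.7085


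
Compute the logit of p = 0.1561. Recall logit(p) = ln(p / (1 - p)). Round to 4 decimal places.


1 - p = 0.8439.
p/(1-p) = 0.1850.
logit = ln(0.1850) = -1.6875.

-1.6875


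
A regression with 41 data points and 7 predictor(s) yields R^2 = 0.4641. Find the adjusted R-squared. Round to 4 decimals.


Using the formula:
(1 - 0.4641) = 0.5359.
Multiply by 40/33: 0.5359 * 40 = 21.4360, then 21.4360 / 33 = 0.6496.
Adj R^2 = 1 - 0.6496 = 0.3504.

0.3504


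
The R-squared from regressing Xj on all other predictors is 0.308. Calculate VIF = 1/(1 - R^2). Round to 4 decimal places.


VIF = 1 / (1 - 0.308).
= 1 / 0.692 = 1.4451.

1.4451


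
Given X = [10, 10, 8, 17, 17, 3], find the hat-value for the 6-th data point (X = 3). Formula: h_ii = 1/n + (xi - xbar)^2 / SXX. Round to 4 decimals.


n = 6, xbar = 10.8333.
SXX = sum((xi - xbar)^2) = 146.8333.
h = 1/6 + (3 - 10.8333)^2 / 146.8333 = 0.5846.

0.5846


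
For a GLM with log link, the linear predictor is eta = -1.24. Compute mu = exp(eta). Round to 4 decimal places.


mu = exp(eta) = exp(-1.24).
= 0.2894.

0.2894


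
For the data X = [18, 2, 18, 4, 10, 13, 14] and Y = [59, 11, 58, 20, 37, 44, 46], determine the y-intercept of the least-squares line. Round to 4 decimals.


First find the slope: b1 = 2.8598.
Means: xbar = 11.2857, ybar = 39.2857.
b0 = ybar - b1 * xbar = 39.2857 - 2.8598 * 11.2857 = 7.0112.

7.0112
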